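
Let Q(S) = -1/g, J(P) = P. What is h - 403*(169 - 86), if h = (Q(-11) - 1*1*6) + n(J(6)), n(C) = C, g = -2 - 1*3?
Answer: -167244/5 ≈ -33449.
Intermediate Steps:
g = -5 (g = -2 - 3 = -5)
Q(S) = 1/5 (Q(S) = -1/(-5) = -1*(-1/5) = 1/5)
h = 1/5 (h = (1/5 - 1*1*6) + 6 = (1/5 - 1*6) + 6 = (1/5 - 6) + 6 = -29/5 + 6 = 1/5 ≈ 0.20000)
h - 403*(169 - 86) = 1/5 - 403*(169 - 86) = 1/5 - 403*83 = 1/5 - 33449 = -167244/5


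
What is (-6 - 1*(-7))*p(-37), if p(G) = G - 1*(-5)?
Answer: -32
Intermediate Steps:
p(G) = 5 + G (p(G) = G + 5 = 5 + G)
(-6 - 1*(-7))*p(-37) = (-6 - 1*(-7))*(5 - 37) = (-6 + 7)*(-32) = 1*(-32) = -32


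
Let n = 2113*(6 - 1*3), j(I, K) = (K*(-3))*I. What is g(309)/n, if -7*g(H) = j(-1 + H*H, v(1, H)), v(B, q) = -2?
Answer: -27280/2113 ≈ -12.911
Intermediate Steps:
j(I, K) = -3*I*K (j(I, K) = (-3*K)*I = -3*I*K)
g(H) = 6/7 - 6*H²/7 (g(H) = -(-3)*(-1 + H*H)*(-2)/7 = -(-3)*(-1 + H²)*(-2)/7 = -(-6 + 6*H²)/7 = 6/7 - 6*H²/7)
n = 6339 (n = 2113*(6 - 3) = 2113*3 = 6339)
g(309)/n = (6/7 - 6/7*309²)/6339 = (6/7 - 6/7*95481)*(1/6339) = (6/7 - 572886/7)*(1/6339) = -81840*1/6339 = -27280/2113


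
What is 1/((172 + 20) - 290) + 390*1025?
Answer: 39175499/98 ≈ 3.9975e+5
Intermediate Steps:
1/((172 + 20) - 290) + 390*1025 = 1/(192 - 290) + 399750 = 1/(-98) + 399750 = -1/98 + 399750 = 39175499/98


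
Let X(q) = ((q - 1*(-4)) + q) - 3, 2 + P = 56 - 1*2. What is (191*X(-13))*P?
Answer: -248300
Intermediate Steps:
P = 52 (P = -2 + (56 - 1*2) = -2 + (56 - 2) = -2 + 54 = 52)
X(q) = 1 + 2*q (X(q) = ((q + 4) + q) - 3 = ((4 + q) + q) - 3 = (4 + 2*q) - 3 = 1 + 2*q)
(191*X(-13))*P = (191*(1 + 2*(-13)))*52 = (191*(1 - 26))*52 = (191*(-25))*52 = -4775*52 = -248300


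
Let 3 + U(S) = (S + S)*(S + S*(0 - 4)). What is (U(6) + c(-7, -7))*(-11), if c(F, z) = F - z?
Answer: 2409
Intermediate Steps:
U(S) = -3 - 6*S² (U(S) = -3 + (S + S)*(S + S*(0 - 4)) = -3 + (2*S)*(S + S*(-4)) = -3 + (2*S)*(S - 4*S) = -3 + (2*S)*(-3*S) = -3 - 6*S²)
(U(6) + c(-7, -7))*(-11) = ((-3 - 6*6²) + (-7 - 1*(-7)))*(-11) = ((-3 - 6*36) + (-7 + 7))*(-11) = ((-3 - 216) + 0)*(-11) = (-219 + 0)*(-11) = -219*(-11) = 2409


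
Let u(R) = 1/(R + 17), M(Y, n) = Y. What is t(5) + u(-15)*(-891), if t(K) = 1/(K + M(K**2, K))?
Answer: -6682/15 ≈ -445.47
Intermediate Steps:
u(R) = 1/(17 + R)
t(K) = 1/(K + K**2)
t(5) + u(-15)*(-891) = 1/(5*(1 + 5)) - 891/(17 - 15) = (1/5)/6 - 891/2 = (1/5)*(1/6) + (1/2)*(-891) = 1/30 - 891/2 = -6682/15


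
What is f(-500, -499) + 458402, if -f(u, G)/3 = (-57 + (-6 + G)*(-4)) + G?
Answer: 454010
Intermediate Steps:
f(u, G) = 99 + 9*G (f(u, G) = -3*((-57 + (-6 + G)*(-4)) + G) = -3*((-57 + (24 - 4*G)) + G) = -3*((-33 - 4*G) + G) = -3*(-33 - 3*G) = 99 + 9*G)
f(-500, -499) + 458402 = (99 + 9*(-499)) + 458402 = (99 - 4491) + 458402 = -4392 + 458402 = 454010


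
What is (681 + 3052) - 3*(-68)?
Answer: 3937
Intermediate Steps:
(681 + 3052) - 3*(-68) = 3733 + 204 = 3937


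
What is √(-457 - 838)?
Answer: I*√1295 ≈ 35.986*I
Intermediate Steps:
√(-457 - 838) = √(-1295) = I*√1295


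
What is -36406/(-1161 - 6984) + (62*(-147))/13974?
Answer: 72417319/18969705 ≈ 3.8175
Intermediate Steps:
-36406/(-1161 - 6984) + (62*(-147))/13974 = -36406/(-8145) - 9114*1/13974 = -36406*(-1/8145) - 1519/2329 = 36406/8145 - 1519/2329 = 72417319/18969705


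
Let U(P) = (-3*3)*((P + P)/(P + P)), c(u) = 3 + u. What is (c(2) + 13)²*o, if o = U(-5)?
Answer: -2916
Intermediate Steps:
U(P) = -9 (U(P) = -9*2*P/(2*P) = -9*2*P*1/(2*P) = -9*1 = -9)
o = -9
(c(2) + 13)²*o = ((3 + 2) + 13)²*(-9) = (5 + 13)²*(-9) = 18²*(-9) = 324*(-9) = -2916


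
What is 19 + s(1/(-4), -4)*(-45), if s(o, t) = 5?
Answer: -206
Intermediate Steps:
19 + s(1/(-4), -4)*(-45) = 19 + 5*(-45) = 19 - 225 = -206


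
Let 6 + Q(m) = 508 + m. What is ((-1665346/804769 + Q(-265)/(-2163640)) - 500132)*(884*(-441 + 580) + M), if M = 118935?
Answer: -210580781791039384010343/1741230399160 ≈ -1.2094e+11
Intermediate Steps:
Q(m) = 502 + m (Q(m) = -6 + (508 + m) = 502 + m)
((-1665346/804769 + Q(-265)/(-2163640)) - 500132)*(884*(-441 + 580) + M) = ((-1665346/804769 + (502 - 265)/(-2163640)) - 500132)*(884*(-441 + 580) + 118935) = ((-1665346*1/804769 + 237*(-1/2163640)) - 500132)*(884*139 + 118935) = ((-1665346/804769 - 237/2163640) - 500132)*(122876 + 118935) = (-3603399949693/1741230399160 - 500132)*241811 = -870848645392638813/1741230399160*241811 = -210580781791039384010343/1741230399160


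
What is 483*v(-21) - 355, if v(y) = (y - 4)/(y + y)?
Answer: -135/2 ≈ -67.500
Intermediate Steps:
v(y) = (-4 + y)/(2*y) (v(y) = (-4 + y)/((2*y)) = (-4 + y)*(1/(2*y)) = (-4 + y)/(2*y))
483*v(-21) - 355 = 483*((½)*(-4 - 21)/(-21)) - 355 = 483*((½)*(-1/21)*(-25)) - 355 = 483*(25/42) - 355 = 575/2 - 355 = -135/2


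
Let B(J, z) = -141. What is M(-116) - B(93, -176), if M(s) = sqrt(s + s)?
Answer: 141 + 2*I*sqrt(58) ≈ 141.0 + 15.232*I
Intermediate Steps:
M(s) = sqrt(2)*sqrt(s) (M(s) = sqrt(2*s) = sqrt(2)*sqrt(s))
M(-116) - B(93, -176) = sqrt(2)*sqrt(-116) - 1*(-141) = sqrt(2)*(2*I*sqrt(29)) + 141 = 2*I*sqrt(58) + 141 = 141 + 2*I*sqrt(58)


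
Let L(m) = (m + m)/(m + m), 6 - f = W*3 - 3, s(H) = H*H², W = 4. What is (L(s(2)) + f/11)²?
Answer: 64/121 ≈ 0.52893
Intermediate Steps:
s(H) = H³
f = -3 (f = 6 - (4*3 - 3) = 6 - (12 - 3) = 6 - 1*9 = 6 - 9 = -3)
L(m) = 1 (L(m) = (2*m)/((2*m)) = (2*m)*(1/(2*m)) = 1)
(L(s(2)) + f/11)² = (1 - 3/11)² = (8/11)² = 64/121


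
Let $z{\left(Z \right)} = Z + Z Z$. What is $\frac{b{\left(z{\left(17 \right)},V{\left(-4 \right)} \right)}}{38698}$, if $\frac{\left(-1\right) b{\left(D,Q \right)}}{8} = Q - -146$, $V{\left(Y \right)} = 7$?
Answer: $- \frac{612}{19349} \approx -0.03163$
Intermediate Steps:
$z{\left(Z \right)} = Z + Z^{2}$
$b{\left(D,Q \right)} = -1168 - 8 Q$ ($b{\left(D,Q \right)} = - 8 \left(Q - -146\right) = - 8 \left(Q + 146\right) = - 8 \left(146 + Q\right) = -1168 - 8 Q$)
$\frac{b{\left(z{\left(17 \right)},V{\left(-4 \right)} \right)}}{38698} = \frac{-1168 - 56}{38698} = \left(-1168 - 56\right) \frac{1}{38698} = \left(-1224\right) \frac{1}{38698} = - \frac{612}{19349}$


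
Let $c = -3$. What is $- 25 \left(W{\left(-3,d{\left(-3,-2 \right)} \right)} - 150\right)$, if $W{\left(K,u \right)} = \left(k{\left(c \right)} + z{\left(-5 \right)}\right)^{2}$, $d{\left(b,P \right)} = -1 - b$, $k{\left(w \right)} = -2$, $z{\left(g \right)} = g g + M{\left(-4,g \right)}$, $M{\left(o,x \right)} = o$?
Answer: $-5275$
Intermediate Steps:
$z{\left(g \right)} = -4 + g^{2}$ ($z{\left(g \right)} = g g - 4 = g^{2} - 4 = -4 + g^{2}$)
$W{\left(K,u \right)} = 361$ ($W{\left(K,u \right)} = \left(-2 - \left(4 - \left(-5\right)^{2}\right)\right)^{2} = \left(-2 + \left(-4 + 25\right)\right)^{2} = \left(-2 + 21\right)^{2} = 19^{2} = 361$)
$- 25 \left(W{\left(-3,d{\left(-3,-2 \right)} \right)} - 150\right) = - 25 \left(361 - 150\right) = \left(-25\right) 211 = -5275$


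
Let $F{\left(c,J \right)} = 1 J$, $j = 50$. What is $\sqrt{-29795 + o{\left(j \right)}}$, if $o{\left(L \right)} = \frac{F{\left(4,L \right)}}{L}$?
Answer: $i \sqrt{29794} \approx 172.61 i$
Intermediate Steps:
$F{\left(c,J \right)} = J$
$o{\left(L \right)} = 1$ ($o{\left(L \right)} = \frac{L}{L} = 1$)
$\sqrt{-29795 + o{\left(j \right)}} = \sqrt{-29795 + 1} = \sqrt{-29794} = i \sqrt{29794}$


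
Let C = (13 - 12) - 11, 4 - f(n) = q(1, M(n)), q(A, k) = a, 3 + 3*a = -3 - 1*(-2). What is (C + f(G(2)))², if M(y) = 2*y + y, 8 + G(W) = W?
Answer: 196/9 ≈ 21.778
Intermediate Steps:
a = -4/3 (a = -1 + (-3 - 1*(-2))/3 = -1 + (-3 + 2)/3 = -1 + (⅓)*(-1) = -1 - ⅓ = -4/3 ≈ -1.3333)
G(W) = -8 + W
M(y) = 3*y
q(A, k) = -4/3
f(n) = 16/3 (f(n) = 4 - 1*(-4/3) = 4 + 4/3 = 16/3)
C = -10 (C = 1 - 11 = -10)
(C + f(G(2)))² = (-10 + 16/3)² = (-14/3)² = 196/9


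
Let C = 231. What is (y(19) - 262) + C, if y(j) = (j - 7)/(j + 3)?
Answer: -335/11 ≈ -30.455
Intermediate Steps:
y(j) = (-7 + j)/(3 + j)
(y(19) - 262) + C = ((-7 + 19)/(3 + 19) - 262) + 231 = (12/22 - 262) + 231 = ((1/22)*12 - 262) + 231 = (6/11 - 262) + 231 = -2876/11 + 231 = -335/11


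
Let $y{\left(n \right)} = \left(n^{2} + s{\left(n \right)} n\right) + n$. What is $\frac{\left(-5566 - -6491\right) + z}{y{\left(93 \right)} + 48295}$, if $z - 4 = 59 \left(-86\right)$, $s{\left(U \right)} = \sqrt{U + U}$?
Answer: $- \frac{47283673}{650322131} + \frac{77097 \sqrt{186}}{650322131} \approx -0.071091$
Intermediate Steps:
$s{\left(U \right)} = \sqrt{2} \sqrt{U}$ ($s{\left(U \right)} = \sqrt{2 U} = \sqrt{2} \sqrt{U}$)
$z = -5070$ ($z = 4 + 59 \left(-86\right) = 4 - 5074 = -5070$)
$y{\left(n \right)} = n + n^{2} + \sqrt{2} n^{\frac{3}{2}}$ ($y{\left(n \right)} = \left(n^{2} + \sqrt{2} \sqrt{n} n\right) + n = \left(n^{2} + \sqrt{2} n^{\frac{3}{2}}\right) + n = n + n^{2} + \sqrt{2} n^{\frac{3}{2}}$)
$\frac{\left(-5566 - -6491\right) + z}{y{\left(93 \right)} + 48295} = \frac{\left(-5566 - -6491\right) - 5070}{93 \left(1 + 93 + \sqrt{2} \sqrt{93}\right) + 48295} = \frac{\left(-5566 + 6491\right) - 5070}{93 \left(1 + 93 + \sqrt{186}\right) + 48295} = \frac{925 - 5070}{93 \left(94 + \sqrt{186}\right) + 48295} = - \frac{4145}{\left(8742 + 93 \sqrt{186}\right) + 48295} = - \frac{4145}{57037 + 93 \sqrt{186}}$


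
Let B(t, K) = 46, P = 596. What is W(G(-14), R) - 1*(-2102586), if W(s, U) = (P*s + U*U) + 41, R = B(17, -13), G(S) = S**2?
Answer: 2221559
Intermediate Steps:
R = 46
W(s, U) = 41 + U**2 + 596*s (W(s, U) = (596*s + U*U) + 41 = (596*s + U**2) + 41 = (U**2 + 596*s) + 41 = 41 + U**2 + 596*s)
W(G(-14), R) - 1*(-2102586) = (41 + 46**2 + 596*(-14)**2) - 1*(-2102586) = (41 + 2116 + 596*196) + 2102586 = (41 + 2116 + 116816) + 2102586 = 118973 + 2102586 = 2221559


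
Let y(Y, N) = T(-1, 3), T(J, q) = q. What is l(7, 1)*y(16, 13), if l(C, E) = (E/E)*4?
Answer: 12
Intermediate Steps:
l(C, E) = 4 (l(C, E) = 1*4 = 4)
y(Y, N) = 3
l(7, 1)*y(16, 13) = 4*3 = 12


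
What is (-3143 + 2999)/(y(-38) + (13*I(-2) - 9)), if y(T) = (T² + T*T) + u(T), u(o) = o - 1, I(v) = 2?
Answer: -72/1433 ≈ -0.050244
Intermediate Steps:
u(o) = -1 + o
y(T) = -1 + T + 2*T² (y(T) = (T² + T*T) + (-1 + T) = (T² + T²) + (-1 + T) = 2*T² + (-1 + T) = -1 + T + 2*T²)
(-3143 + 2999)/(y(-38) + (13*I(-2) - 9)) = (-3143 + 2999)/((-1 - 38 + 2*(-38)²) + (13*2 - 9)) = -144/((-1 - 38 + 2*1444) + (26 - 9)) = -144/((-1 - 38 + 2888) + 17) = -144/(2849 + 17) = -144/2866 = -144*1/2866 = -72/1433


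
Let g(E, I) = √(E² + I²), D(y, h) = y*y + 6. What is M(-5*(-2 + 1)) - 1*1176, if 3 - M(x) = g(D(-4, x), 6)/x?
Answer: -1173 - 2*√130/5 ≈ -1177.6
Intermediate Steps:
D(y, h) = 6 + y² (D(y, h) = y² + 6 = 6 + y²)
M(x) = 3 - 2*√130/x (M(x) = 3 - √((6 + (-4)²)² + 6²)/x = 3 - √((6 + 16)² + 36)/x = 3 - √(22² + 36)/x = 3 - √(484 + 36)/x = 3 - √520/x = 3 - 2*√130/x)
M(-5*(-2 + 1)) - 1*1176 = (3 - 2*√130/((-5*(-2 + 1)))) - 1*1176 = (3 - 2*√130/((-5*(-1)))) - 1176 = (3 - 2*√130/5) - 1176 = -1173 - 2*√130/5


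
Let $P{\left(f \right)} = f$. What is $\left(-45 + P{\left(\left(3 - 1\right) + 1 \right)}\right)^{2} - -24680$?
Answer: $26444$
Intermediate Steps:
$\left(-45 + P{\left(\left(3 - 1\right) + 1 \right)}\right)^{2} - -24680 = \left(-45 + \left(\left(3 - 1\right) + 1\right)\right)^{2} - -24680 = \left(-45 + \left(2 + 1\right)\right)^{2} + 24680 = \left(-45 + 3\right)^{2} + 24680 = \left(-42\right)^{2} + 24680 = 1764 + 24680 = 26444$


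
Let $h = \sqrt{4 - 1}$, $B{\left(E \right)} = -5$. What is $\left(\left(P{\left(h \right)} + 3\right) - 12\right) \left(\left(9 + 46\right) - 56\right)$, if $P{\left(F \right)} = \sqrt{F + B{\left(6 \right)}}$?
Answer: $9 - \sqrt{-5 + \sqrt{3}} \approx 9.0 - 1.8077 i$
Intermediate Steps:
$h = \sqrt{3} \approx 1.732$
$P{\left(F \right)} = \sqrt{-5 + F}$ ($P{\left(F \right)} = \sqrt{F - 5} = \sqrt{-5 + F}$)
$\left(\left(P{\left(h \right)} + 3\right) - 12\right) \left(\left(9 + 46\right) - 56\right) = \left(\left(\sqrt{-5 + \sqrt{3}} + 3\right) - 12\right) \left(\left(9 + 46\right) - 56\right) = \left(\left(3 + \sqrt{-5 + \sqrt{3}}\right) - 12\right) \left(55 - 56\right) = \left(-9 + \sqrt{-5 + \sqrt{3}}\right) \left(-1\right) = 9 - \sqrt{-5 + \sqrt{3}}$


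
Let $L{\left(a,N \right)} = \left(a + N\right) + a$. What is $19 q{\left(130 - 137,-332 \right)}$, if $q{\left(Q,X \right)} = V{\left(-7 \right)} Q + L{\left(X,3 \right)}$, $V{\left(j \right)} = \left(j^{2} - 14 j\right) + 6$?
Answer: $-32908$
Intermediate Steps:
$L{\left(a,N \right)} = N + 2 a$ ($L{\left(a,N \right)} = \left(N + a\right) + a = N + 2 a$)
$V{\left(j \right)} = 6 + j^{2} - 14 j$
$q{\left(Q,X \right)} = 3 + 2 X + 153 Q$ ($q{\left(Q,X \right)} = \left(6 + \left(-7\right)^{2} - -98\right) Q + \left(3 + 2 X\right) = \left(6 + 49 + 98\right) Q + \left(3 + 2 X\right) = 153 Q + \left(3 + 2 X\right) = 3 + 2 X + 153 Q$)
$19 q{\left(130 - 137,-332 \right)} = 19 \left(3 + 2 \left(-332\right) + 153 \left(130 - 137\right)\right) = 19 \left(3 - 664 + 153 \left(-7\right)\right) = 19 \left(3 - 664 - 1071\right) = 19 \left(-1732\right) = -32908$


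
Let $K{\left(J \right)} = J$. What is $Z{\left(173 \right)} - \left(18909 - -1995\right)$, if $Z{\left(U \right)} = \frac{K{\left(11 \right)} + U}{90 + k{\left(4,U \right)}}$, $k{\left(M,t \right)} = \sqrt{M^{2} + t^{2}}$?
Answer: $- \frac{91332888}{4369} + \frac{184 \sqrt{29945}}{21845} \approx -20903.0$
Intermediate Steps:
$Z{\left(U \right)} = \frac{11 + U}{90 + \sqrt{16 + U^{2}}}$ ($Z{\left(U \right)} = \frac{11 + U}{90 + \sqrt{4^{2} + U^{2}}} = \frac{11 + U}{90 + \sqrt{16 + U^{2}}}$)
$Z{\left(173 \right)} - \left(18909 - -1995\right) = \frac{11 + 173}{90 + \sqrt{16 + 173^{2}}} - \left(18909 - -1995\right) = \frac{1}{90 + \sqrt{16 + 29929}} \cdot 184 - 20904 = \frac{1}{90 + \sqrt{29945}} \cdot 184 - 20904 = \frac{184}{90 + \sqrt{29945}} - 20904 = -20904 + \frac{184}{90 + \sqrt{29945}}$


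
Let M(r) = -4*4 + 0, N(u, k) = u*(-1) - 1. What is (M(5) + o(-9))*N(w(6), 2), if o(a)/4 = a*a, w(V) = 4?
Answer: -1540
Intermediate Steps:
N(u, k) = -1 - u (N(u, k) = -u - 1 = -1 - u)
o(a) = 4*a² (o(a) = 4*(a*a) = 4*a²)
M(r) = -16 (M(r) = -16 + 0 = -16)
(M(5) + o(-9))*N(w(6), 2) = (-16 + 4*(-9)²)*(-1 - 1*4) = (-16 + 4*81)*(-1 - 4) = (-16 + 324)*(-5) = 308*(-5) = -1540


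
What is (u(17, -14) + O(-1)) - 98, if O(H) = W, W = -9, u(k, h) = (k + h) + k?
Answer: -87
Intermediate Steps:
u(k, h) = h + 2*k (u(k, h) = (h + k) + k = h + 2*k)
O(H) = -9
(u(17, -14) + O(-1)) - 98 = ((-14 + 2*17) - 9) - 98 = ((-14 + 34) - 9) - 98 = (20 - 9) - 98 = 11 - 98 = -87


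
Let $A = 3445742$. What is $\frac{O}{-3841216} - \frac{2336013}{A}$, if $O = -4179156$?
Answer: $\frac{678395355243}{1654479912784} \approx 0.41004$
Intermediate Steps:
$\frac{O}{-3841216} - \frac{2336013}{A} = - \frac{4179156}{-3841216} - \frac{2336013}{3445742} = \left(-4179156\right) \left(- \frac{1}{3841216}\right) - \frac{2336013}{3445742} = \frac{1044789}{960304} - \frac{2336013}{3445742} = \frac{678395355243}{1654479912784}$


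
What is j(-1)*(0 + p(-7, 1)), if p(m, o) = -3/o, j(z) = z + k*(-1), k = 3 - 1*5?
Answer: -3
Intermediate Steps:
k = -2 (k = 3 - 5 = -2)
j(z) = 2 + z (j(z) = z - 2*(-1) = z + 2 = 2 + z)
j(-1)*(0 + p(-7, 1)) = (2 - 1)*(0 - 3/1) = 1*(0 - 3*1) = 1*(0 - 3) = 1*(-3) = -3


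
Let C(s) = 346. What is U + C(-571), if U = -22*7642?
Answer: -167778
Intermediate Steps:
U = -168124
U + C(-571) = -168124 + 346 = -167778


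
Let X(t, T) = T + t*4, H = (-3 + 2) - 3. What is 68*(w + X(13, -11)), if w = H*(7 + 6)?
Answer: -748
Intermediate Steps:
H = -4 (H = -1 - 3 = -4)
X(t, T) = T + 4*t
w = -52 (w = -4*(7 + 6) = -4*13 = -52)
68*(w + X(13, -11)) = 68*(-52 + (-11 + 4*13)) = 68*(-52 + (-11 + 52)) = 68*(-52 + 41) = 68*(-11) = -748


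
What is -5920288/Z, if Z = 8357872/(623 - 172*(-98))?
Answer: -6467544622/522367 ≈ -12381.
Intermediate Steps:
Z = 8357872/17479 (Z = 8357872/(623 + 16856) = 8357872/17479 ≈ 478.17)
-5920288/Z = -5920288/8357872/17479 = -5920288*17479/8357872 = -6467544622/522367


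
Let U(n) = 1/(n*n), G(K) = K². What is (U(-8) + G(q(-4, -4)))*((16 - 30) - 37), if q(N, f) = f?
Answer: -52275/64 ≈ -816.80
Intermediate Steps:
U(n) = n⁻² (U(n) = 1/(n²) = n⁻²)
(U(-8) + G(q(-4, -4)))*((16 - 30) - 37) = ((-8)⁻² + (-4)²)*((16 - 30) - 37) = (1/64 + 16)*(-14 - 37) = (1025/64)*(-51) = -52275/64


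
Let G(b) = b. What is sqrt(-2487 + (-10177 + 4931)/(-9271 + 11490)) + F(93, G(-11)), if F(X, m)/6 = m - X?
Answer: -624 + I*sqrt(12257531881)/2219 ≈ -624.0 + 49.894*I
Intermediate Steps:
F(X, m) = -6*X + 6*m (F(X, m) = 6*(m - X) = -6*X + 6*m)
sqrt(-2487 + (-10177 + 4931)/(-9271 + 11490)) + F(93, G(-11)) = sqrt(-2487 + (-10177 + 4931)/(-9271 + 11490)) + (-6*93 + 6*(-11)) = sqrt(-2487 - 5246/2219) + (-558 - 66) = sqrt(-2487 - 5246*1/2219) - 624 = sqrt(-2487 - 5246/2219) - 624 = sqrt(-5523899/2219) - 624 = I*sqrt(12257531881)/2219 - 624 = -624 + I*sqrt(12257531881)/2219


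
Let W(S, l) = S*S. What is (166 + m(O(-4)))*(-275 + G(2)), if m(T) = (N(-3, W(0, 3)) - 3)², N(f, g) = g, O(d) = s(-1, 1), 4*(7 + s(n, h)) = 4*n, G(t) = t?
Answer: -47775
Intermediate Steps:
s(n, h) = -7 + n (s(n, h) = -7 + (4*n)/4 = -7 + n)
O(d) = -8 (O(d) = -7 - 1 = -8)
W(S, l) = S²
m(T) = 9 (m(T) = (0² - 3)² = (0 - 3)² = (-3)² = 9)
(166 + m(O(-4)))*(-275 + G(2)) = (166 + 9)*(-275 + 2) = 175*(-273) = -47775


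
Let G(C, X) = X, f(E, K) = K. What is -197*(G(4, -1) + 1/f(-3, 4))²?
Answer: -1773/16 ≈ -110.81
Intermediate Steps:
-197*(G(4, -1) + 1/f(-3, 4))² = -197*(-1 + 1/4)² = -197*(-1 + ¼)² = -197*(-¾)² = -197*9/16 = -1773/16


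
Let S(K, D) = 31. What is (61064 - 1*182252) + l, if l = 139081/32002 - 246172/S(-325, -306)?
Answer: -128099694489/992062 ≈ -1.2912e+5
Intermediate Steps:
l = -7873684833/992062 (l = 139081/32002 - 246172/31 = -7873684833/992062 ≈ -7936.7)
(61064 - 1*182252) + l = (61064 - 1*182252) - 7873684833/992062 = (61064 - 182252) - 7873684833/992062 = -121188 - 7873684833/992062 = -128099694489/992062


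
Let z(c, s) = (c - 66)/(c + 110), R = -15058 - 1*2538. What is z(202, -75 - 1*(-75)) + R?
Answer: -686227/39 ≈ -17596.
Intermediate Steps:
R = -17596 (R = -15058 - 2538 = -17596)
z(c, s) = (-66 + c)/(110 + c)
z(202, -75 - 1*(-75)) + R = (-66 + 202)/(110 + 202) - 17596 = 136/312 - 17596 = (1/312)*136 - 17596 = 17/39 - 17596 = -686227/39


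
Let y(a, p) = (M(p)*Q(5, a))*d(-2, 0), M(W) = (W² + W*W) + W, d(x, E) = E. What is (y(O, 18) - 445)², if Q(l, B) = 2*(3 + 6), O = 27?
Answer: 198025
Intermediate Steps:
M(W) = W + 2*W² (M(W) = (W² + W²) + W = 2*W² + W = W + 2*W²)
Q(l, B) = 18 (Q(l, B) = 2*9 = 18)
y(a, p) = 0 (y(a, p) = ((p*(1 + 2*p))*18)*0 = (18*p*(1 + 2*p))*0 = 0)
(y(O, 18) - 445)² = (0 - 445)² = (-445)² = 198025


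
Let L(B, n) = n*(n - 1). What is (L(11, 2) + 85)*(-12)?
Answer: -1044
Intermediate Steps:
L(B, n) = n*(-1 + n)
(L(11, 2) + 85)*(-12) = (2*(-1 + 2) + 85)*(-12) = (2*1 + 85)*(-12) = (2 + 85)*(-12) = 87*(-12) = -1044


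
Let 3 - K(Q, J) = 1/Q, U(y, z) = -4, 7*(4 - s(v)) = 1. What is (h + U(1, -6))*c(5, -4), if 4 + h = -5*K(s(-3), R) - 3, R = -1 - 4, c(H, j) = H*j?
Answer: 13340/27 ≈ 494.07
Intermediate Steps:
s(v) = 27/7 (s(v) = 4 - 1/7*1 = 4 - 1/7 = 27/7)
R = -5
K(Q, J) = 3 - 1/Q
h = -559/27 (h = -4 + (-5*(3 - 1/27/7) - 3) = -4 + (-5*(3 - 1*7/27) - 3) = -4 + (-5*(3 - 7/27) - 3) = -4 + (-5*74/27 - 3) = -4 + (-370/27 - 3) = -4 - 451/27 = -559/27 ≈ -20.704)
(h + U(1, -6))*c(5, -4) = (-559/27 - 4)*(5*(-4)) = -667/27*(-20) = 13340/27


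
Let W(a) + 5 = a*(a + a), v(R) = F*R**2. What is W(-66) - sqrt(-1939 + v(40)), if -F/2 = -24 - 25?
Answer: 8707 - sqrt(154861) ≈ 8313.5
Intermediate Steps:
F = 98 (F = -2*(-24 - 25) = -2*(-49) = 98)
v(R) = 98*R**2
W(a) = -5 + 2*a**2 (W(a) = -5 + a*(a + a) = -5 + a*(2*a) = -5 + 2*a**2)
W(-66) - sqrt(-1939 + v(40)) = (-5 + 2*(-66)**2) - sqrt(-1939 + 98*40**2) = (-5 + 2*4356) - sqrt(-1939 + 98*1600) = (-5 + 8712) - sqrt(-1939 + 156800) = 8707 - sqrt(154861)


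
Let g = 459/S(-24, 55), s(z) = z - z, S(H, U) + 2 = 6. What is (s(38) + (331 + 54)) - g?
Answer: 1081/4 ≈ 270.25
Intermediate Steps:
S(H, U) = 4 (S(H, U) = -2 + 6 = 4)
s(z) = 0
g = 459/4 ≈ 114.75
(s(38) + (331 + 54)) - g = (0 + (331 + 54)) - 1*459/4 = (0 + 385) - 459/4 = 385 - 459/4 = 1081/4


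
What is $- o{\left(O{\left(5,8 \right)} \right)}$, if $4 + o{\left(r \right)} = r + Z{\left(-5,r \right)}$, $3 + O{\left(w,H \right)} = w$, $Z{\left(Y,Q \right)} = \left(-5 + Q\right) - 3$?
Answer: $8$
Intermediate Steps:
$Z{\left(Y,Q \right)} = -8 + Q$
$O{\left(w,H \right)} = -3 + w$
$o{\left(r \right)} = -12 + 2 r$ ($o{\left(r \right)} = -4 + \left(r + \left(-8 + r\right)\right) = -4 + \left(-8 + 2 r\right) = -12 + 2 r$)
$- o{\left(O{\left(5,8 \right)} \right)} = - (-12 + 2 \left(-3 + 5\right)) = - (-12 + 2 \cdot 2) = - (-12 + 4) = \left(-1\right) \left(-8\right) = 8$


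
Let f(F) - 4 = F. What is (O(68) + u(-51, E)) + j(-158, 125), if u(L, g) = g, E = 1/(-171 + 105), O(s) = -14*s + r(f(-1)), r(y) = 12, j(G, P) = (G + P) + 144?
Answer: -54715/66 ≈ -829.02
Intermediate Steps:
f(F) = 4 + F
j(G, P) = 144 + G + P
O(s) = 12 - 14*s (O(s) = -14*s + 12 = 12 - 14*s)
E = -1/66 (E = 1/(-66) = -1/66 ≈ -0.015152)
(O(68) + u(-51, E)) + j(-158, 125) = ((12 - 14*68) - 1/66) + (144 - 158 + 125) = ((12 - 952) - 1/66) + 111 = (-940 - 1/66) + 111 = -62041/66 + 111 = -54715/66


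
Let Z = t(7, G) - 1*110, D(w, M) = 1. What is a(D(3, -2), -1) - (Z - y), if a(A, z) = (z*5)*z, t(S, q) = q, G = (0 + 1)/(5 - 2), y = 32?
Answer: 440/3 ≈ 146.67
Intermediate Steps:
G = ⅓ (G = 1/3 = 1*(⅓) = ⅓ ≈ 0.33333)
a(A, z) = 5*z² (a(A, z) = (5*z)*z = 5*z²)
Z = -329/3 (Z = ⅓ - 1*110 = ⅓ - 110 = -329/3 ≈ -109.67)
a(D(3, -2), -1) - (Z - y) = 5*(-1)² - (-329/3 - 1*32) = 5*1 - (-329/3 - 32) = 5 - 1*(-425/3) = 5 + 425/3 = 440/3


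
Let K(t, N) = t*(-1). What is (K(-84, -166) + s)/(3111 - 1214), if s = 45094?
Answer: 6454/271 ≈ 23.815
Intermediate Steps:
K(t, N) = -t
(K(-84, -166) + s)/(3111 - 1214) = (-1*(-84) + 45094)/(3111 - 1214) = (84 + 45094)/1897 = 45178*(1/1897) = 6454/271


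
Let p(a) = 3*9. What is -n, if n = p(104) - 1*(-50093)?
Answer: -50120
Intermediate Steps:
p(a) = 27
n = 50120 (n = 27 - 1*(-50093) = 27 + 50093 = 50120)
-n = -1*50120 = -50120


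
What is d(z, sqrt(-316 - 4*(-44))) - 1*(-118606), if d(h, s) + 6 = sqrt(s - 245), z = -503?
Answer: 118600 + sqrt(-245 + 2*I*sqrt(35)) ≈ 1.186e+5 + 15.657*I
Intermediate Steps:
d(h, s) = -6 + sqrt(-245 + s) (d(h, s) = -6 + sqrt(s - 245) = -6 + sqrt(-245 + s))
d(z, sqrt(-316 - 4*(-44))) - 1*(-118606) = (-6 + sqrt(-245 + sqrt(-316 - 4*(-44)))) - 1*(-118606) = (-6 + sqrt(-245 + sqrt(-316 + 176))) + 118606 = (-6 + sqrt(-245 + sqrt(-140))) + 118606 = (-6 + sqrt(-245 + 2*I*sqrt(35))) + 118606 = 118600 + sqrt(-245 + 2*I*sqrt(35))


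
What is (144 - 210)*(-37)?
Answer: 2442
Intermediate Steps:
(144 - 210)*(-37) = -66*(-37) = 2442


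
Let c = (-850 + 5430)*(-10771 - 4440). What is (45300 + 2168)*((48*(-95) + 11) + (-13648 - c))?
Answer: 3306059950644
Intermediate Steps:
c = -69666380 (c = 4580*(-15211) = -69666380)
(45300 + 2168)*((48*(-95) + 11) + (-13648 - c)) = (45300 + 2168)*((48*(-95) + 11) + (-13648 - 1*(-69666380))) = 47468*((-4560 + 11) + (-13648 + 69666380)) = 47468*(-4549 + 69652732) = 47468*69648183 = 3306059950644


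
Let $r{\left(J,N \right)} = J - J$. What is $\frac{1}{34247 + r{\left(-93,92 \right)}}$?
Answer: $\frac{1}{34247} \approx 2.92 \cdot 10^{-5}$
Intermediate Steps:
$r{\left(J,N \right)} = 0$
$\frac{1}{34247 + r{\left(-93,92 \right)}} = \frac{1}{34247 + 0} = \frac{1}{34247}$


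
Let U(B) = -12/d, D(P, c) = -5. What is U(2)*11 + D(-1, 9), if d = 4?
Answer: -38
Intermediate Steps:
U(B) = -3 (U(B) = -12/4 = -12*¼ = -3)
U(2)*11 + D(-1, 9) = -3*11 - 5 = -33 - 5 = -38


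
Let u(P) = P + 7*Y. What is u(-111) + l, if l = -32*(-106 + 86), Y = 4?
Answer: 557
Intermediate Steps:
u(P) = 28 + P (u(P) = P + 7*4 = P + 28 = 28 + P)
l = 640 (l = -32*(-20) = 640)
u(-111) + l = (28 - 111) + 640 = -83 + 640 = 557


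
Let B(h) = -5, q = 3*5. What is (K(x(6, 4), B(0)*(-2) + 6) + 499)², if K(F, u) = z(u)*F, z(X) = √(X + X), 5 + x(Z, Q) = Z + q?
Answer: 257193 + 63872*√2 ≈ 3.4752e+5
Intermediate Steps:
q = 15
x(Z, Q) = 10 + Z (x(Z, Q) = -5 + (Z + 15) = -5 + (15 + Z) = 10 + Z)
z(X) = √2*√X (z(X) = √(2*X) = √2*√X)
K(F, u) = F*√2*√u (K(F, u) = (√2*√u)*F = F*√2*√u)
(K(x(6, 4), B(0)*(-2) + 6) + 499)² = ((10 + 6)*√2*√(-5*(-2) + 6) + 499)² = (16*√2*√(10 + 6) + 499)² = (16*√2*√16 + 499)² = (16*√2*4 + 499)² = (64*√2 + 499)² = (499 + 64*√2)²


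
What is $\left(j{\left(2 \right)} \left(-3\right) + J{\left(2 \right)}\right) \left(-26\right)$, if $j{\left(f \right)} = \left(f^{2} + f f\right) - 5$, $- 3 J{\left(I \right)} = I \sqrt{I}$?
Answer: $234 + \frac{52 \sqrt{2}}{3} \approx 258.51$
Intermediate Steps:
$J{\left(I \right)} = - \frac{I^{\frac{3}{2}}}{3}$ ($J{\left(I \right)} = - \frac{I \sqrt{I}}{3} = - \frac{I^{\frac{3}{2}}}{3}$)
$j{\left(f \right)} = -5 + 2 f^{2}$ ($j{\left(f \right)} = \left(f^{2} + f^{2}\right) - 5 = 2 f^{2} - 5 = -5 + 2 f^{2}$)
$\left(j{\left(2 \right)} \left(-3\right) + J{\left(2 \right)}\right) \left(-26\right) = \left(\left(-5 + 2 \cdot 2^{2}\right) \left(-3\right) - \frac{2^{\frac{3}{2}}}{3}\right) \left(-26\right) = \left(\left(-5 + 2 \cdot 4\right) \left(-3\right) - \frac{2 \sqrt{2}}{3}\right) \left(-26\right) = \left(\left(-5 + 8\right) \left(-3\right) - \frac{2 \sqrt{2}}{3}\right) \left(-26\right) = \left(3 \left(-3\right) - \frac{2 \sqrt{2}}{3}\right) \left(-26\right) = \left(-9 - \frac{2 \sqrt{2}}{3}\right) \left(-26\right) = 234 + \frac{52 \sqrt{2}}{3}$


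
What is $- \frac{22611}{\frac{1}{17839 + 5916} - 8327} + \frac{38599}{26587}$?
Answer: $\frac{1992337310141}{478101655628} \approx 4.1672$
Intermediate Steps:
$- \frac{22611}{\frac{1}{17839 + 5916} - 8327} + \frac{38599}{26587} = - \frac{22611}{\frac{1}{23755} - 8327} + 38599 \cdot \frac{1}{26587} = - \frac{22611}{\frac{1}{23755} - 8327} + \frac{3509}{2417} = - \frac{22611}{- \frac{197807884}{23755}} + \frac{3509}{2417} = \left(-22611\right) \left(- \frac{23755}{197807884}\right) + \frac{3509}{2417} = \frac{537124305}{197807884} + \frac{3509}{2417} = \frac{1992337310141}{478101655628}$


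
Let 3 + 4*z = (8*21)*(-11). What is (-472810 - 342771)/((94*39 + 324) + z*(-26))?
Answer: -1631162/32043 ≈ -50.905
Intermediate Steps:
z = -1851/4 (z = -¾ + ((8*21)*(-11))/4 = -¾ + (168*(-11))/4 = -¾ + (¼)*(-1848) = -¾ - 462 = -1851/4 ≈ -462.75)
(-472810 - 342771)/((94*39 + 324) + z*(-26)) = (-472810 - 342771)/((94*39 + 324) - 1851/4*(-26)) = -815581/((3666 + 324) + 24063/2) = -815581/(3990 + 24063/2) = -815581/32043/2 = -815581*2/32043 = -1631162/32043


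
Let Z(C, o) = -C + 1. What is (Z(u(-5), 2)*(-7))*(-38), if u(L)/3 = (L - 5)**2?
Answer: -79534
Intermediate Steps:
u(L) = 3*(-5 + L)**2 (u(L) = 3*(L - 5)**2 = 3*(-5 + L)**2)
Z(C, o) = 1 - C
(Z(u(-5), 2)*(-7))*(-38) = ((1 - 3*(-5 - 5)**2)*(-7))*(-38) = ((1 - 3*(-10)**2)*(-7))*(-38) = ((1 - 3*100)*(-7))*(-38) = ((1 - 1*300)*(-7))*(-38) = ((1 - 300)*(-7))*(-38) = -299*(-7)*(-38) = 2093*(-38) = -79534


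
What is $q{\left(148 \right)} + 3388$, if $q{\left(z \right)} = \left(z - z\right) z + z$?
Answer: $3536$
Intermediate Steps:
$q{\left(z \right)} = z$ ($q{\left(z \right)} = 0 z + z = 0 + z = z$)
$q{\left(148 \right)} + 3388 = 148 + 3388 = 3536$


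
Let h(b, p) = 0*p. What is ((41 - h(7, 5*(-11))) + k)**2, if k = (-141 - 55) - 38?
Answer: 37249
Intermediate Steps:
h(b, p) = 0
k = -234 (k = -196 - 38 = -234)
((41 - h(7, 5*(-11))) + k)**2 = ((41 - 1*0) - 234)**2 = ((41 + 0) - 234)**2 = (41 - 234)**2 = (-193)**2 = 37249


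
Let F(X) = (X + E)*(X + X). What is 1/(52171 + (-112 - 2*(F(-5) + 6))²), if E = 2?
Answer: 1/86027 ≈ 1.1624e-5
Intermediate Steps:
F(X) = 2*X*(2 + X) (F(X) = (X + 2)*(X + X) = (2 + X)*(2*X) = 2*X*(2 + X))
1/(52171 + (-112 - 2*(F(-5) + 6))²) = 1/(52171 + (-112 - 2*(2*(-5)*(2 - 5) + 6))²) = 1/(52171 + (-112 - 2*(2*(-5)*(-3) + 6))²) = 1/(52171 + (-112 - 2*(30 + 6))²) = 1/(52171 + (-112 - 2*36)²) = 1/(52171 + (-112 - 72)²) = 1/(52171 + (-184)²) = 1/(52171 + 33856) = 1/86027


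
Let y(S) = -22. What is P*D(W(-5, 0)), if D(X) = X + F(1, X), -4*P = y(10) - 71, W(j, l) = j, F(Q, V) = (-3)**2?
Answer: 93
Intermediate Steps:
F(Q, V) = 9
P = 93/4 (P = -(-22 - 71)/4 = -1/4*(-93) = 93/4 ≈ 23.250)
D(X) = 9 + X (D(X) = X + 9 = 9 + X)
P*D(W(-5, 0)) = 93*(9 - 5)/4 = (93/4)*4 = 93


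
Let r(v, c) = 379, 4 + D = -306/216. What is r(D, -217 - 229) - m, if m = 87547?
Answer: -87168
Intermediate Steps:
D = -65/12 (D = -4 - 306/216 = -4 - 306*1/216 = -4 - 17/12 = -65/12 ≈ -5.4167)
r(D, -217 - 229) - m = 379 - 1*87547 = 379 - 87547 = -87168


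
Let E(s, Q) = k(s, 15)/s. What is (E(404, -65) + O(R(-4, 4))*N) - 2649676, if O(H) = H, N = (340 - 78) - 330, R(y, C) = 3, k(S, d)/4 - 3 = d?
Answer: -267637862/101 ≈ -2.6499e+6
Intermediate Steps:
k(S, d) = 12 + 4*d
E(s, Q) = 72/s (E(s, Q) = (12 + 4*15)/s = (12 + 60)/s = 72/s)
N = -68 (N = 262 - 330 = -68)
(E(404, -65) + O(R(-4, 4))*N) - 2649676 = (72/404 + 3*(-68)) - 2649676 = (72*(1/404) - 204) - 2649676 = (18/101 - 204) - 2649676 = -20586/101 - 2649676 = -267637862/101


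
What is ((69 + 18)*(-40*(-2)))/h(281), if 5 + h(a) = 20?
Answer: 464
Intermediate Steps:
h(a) = 15 (h(a) = -5 + 20 = 15)
((69 + 18)*(-40*(-2)))/h(281) = ((69 + 18)*(-40*(-2)))/15 = (87*80)*(1/15) = 6960*(1/15) = 464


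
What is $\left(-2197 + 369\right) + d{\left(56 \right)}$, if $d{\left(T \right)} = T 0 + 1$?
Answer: $-1827$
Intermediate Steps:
$d{\left(T \right)} = 1$ ($d{\left(T \right)} = 0 + 1 = 1$)
$\left(-2197 + 369\right) + d{\left(56 \right)} = \left(-2197 + 369\right) + 1 = -1828 + 1 = -1827$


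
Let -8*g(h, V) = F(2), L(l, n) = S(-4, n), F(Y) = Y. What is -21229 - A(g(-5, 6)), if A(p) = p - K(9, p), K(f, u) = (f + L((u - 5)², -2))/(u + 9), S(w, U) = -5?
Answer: -2971961/140 ≈ -21228.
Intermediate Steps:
L(l, n) = -5
g(h, V) = -¼ (g(h, V) = -⅛*2 = -¼)
K(f, u) = (-5 + f)/(9 + u) (K(f, u) = (f - 5)/(u + 9) = (-5 + f)/(9 + u))
A(p) = p - 4/(9 + p) (A(p) = p - (-5 + 9)/(9 + p) = p - 4/(9 + p))
-21229 - A(g(-5, 6)) = -21229 - (-4 - (9 - ¼)/4)/(9 - ¼) = -21229 - (-4 - ¼*35/4)/35/4 = -21229 - 4*(-4 - 35/16)/35 = -21229 - 4*(-99)/(35*16) = -21229 - 1*(-99/140) = -21229 + 99/140 = -2971961/140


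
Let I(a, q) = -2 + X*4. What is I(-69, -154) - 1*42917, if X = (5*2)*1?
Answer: -42879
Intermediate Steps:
X = 10 (X = 10*1 = 10)
I(a, q) = 38 (I(a, q) = -2 + 10*4 = -2 + 40 = 38)
I(-69, -154) - 1*42917 = 38 - 1*42917 = 38 - 42917 = -42879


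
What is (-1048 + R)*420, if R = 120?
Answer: -389760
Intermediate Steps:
(-1048 + R)*420 = (-1048 + 120)*420 = -928*420 = -389760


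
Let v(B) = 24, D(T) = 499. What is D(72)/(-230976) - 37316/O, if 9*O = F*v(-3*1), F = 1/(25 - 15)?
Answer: -32321627059/230976 ≈ -1.3994e+5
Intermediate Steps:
F = ⅒ (F = 1/10 = ⅒ ≈ 0.10000)
O = 4/15 (O = ((⅒)*24)/9 = (⅑)*(12/5) = 4/15 ≈ 0.26667)
D(72)/(-230976) - 37316/O = 499/(-230976) - 37316/4/15 = 499*(-1/230976) - 37316*15/4 = -499/230976 - 139935 = -32321627059/230976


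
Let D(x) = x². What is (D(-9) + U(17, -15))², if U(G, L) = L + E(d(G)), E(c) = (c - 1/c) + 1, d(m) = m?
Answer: 2036329/289 ≈ 7046.1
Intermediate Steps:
E(c) = 1 + c - 1/c
U(G, L) = 1 + G + L - 1/G (U(G, L) = L + (1 + G - 1/G) = 1 + G + L - 1/G)
(D(-9) + U(17, -15))² = ((-9)² + (1 + 17 - 15 - 1/17))² = (81 + (1 + 17 - 15 - 1*1/17))² = (81 + (1 + 17 - 15 - 1/17))² = (81 + 50/17)² = (1427/17)² = 2036329/289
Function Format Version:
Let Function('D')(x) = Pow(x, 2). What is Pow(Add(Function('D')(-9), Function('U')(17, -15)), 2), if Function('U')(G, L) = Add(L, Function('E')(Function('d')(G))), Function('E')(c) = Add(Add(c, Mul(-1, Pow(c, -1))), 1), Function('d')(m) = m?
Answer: Rational(2036329, 289) ≈ 7046.1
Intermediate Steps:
Function('E')(c) = Add(1, c, Mul(-1, Pow(c, -1)))
Function('U')(G, L) = Add(1, G, L, Mul(-1, Pow(G, -1))) (Function('U')(G, L) = Add(L, Add(1, G, Mul(-1, Pow(G, -1)))) = Add(1, G, L, Mul(-1, Pow(G, -1))))
Pow(Add(Function('D')(-9), Function('U')(17, -15)), 2) = Pow(Add(Pow(-9, 2), Add(1, 17, -15, Mul(-1, Pow(17, -1)))), 2) = Pow(Add(81, Add(1, 17, -15, Mul(-1, Rational(1, 17)))), 2) = Pow(Add(81, Add(1, 17, -15, Rational(-1, 17))), 2) = Pow(Add(81, Rational(50, 17)), 2) = Pow(Rational(1427, 17), 2) = Rational(2036329, 289)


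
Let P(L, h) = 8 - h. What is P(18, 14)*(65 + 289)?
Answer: -2124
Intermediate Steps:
P(18, 14)*(65 + 289) = (8 - 1*14)*(65 + 289) = (8 - 14)*354 = -6*354 = -2124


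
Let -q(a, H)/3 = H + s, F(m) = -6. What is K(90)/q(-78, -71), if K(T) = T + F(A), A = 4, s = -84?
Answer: 28/155 ≈ 0.18065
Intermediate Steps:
q(a, H) = 252 - 3*H (q(a, H) = -3*(H - 84) = -3*(-84 + H) = 252 - 3*H)
K(T) = -6 + T (K(T) = T - 6 = -6 + T)
K(90)/q(-78, -71) = (-6 + 90)/(252 - 3*(-71)) = 84/(252 + 213) = 84/465 = 84*(1/465) = 28/155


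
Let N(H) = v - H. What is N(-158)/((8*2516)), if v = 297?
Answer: 455/20128 ≈ 0.022605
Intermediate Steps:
N(H) = 297 - H
N(-158)/((8*2516)) = (297 - 1*(-158))/((8*2516)) = (297 + 158)/20128 = 455*(1/20128) = 455/20128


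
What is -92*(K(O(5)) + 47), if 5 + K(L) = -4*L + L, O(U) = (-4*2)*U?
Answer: -14904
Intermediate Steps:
O(U) = -8*U
K(L) = -5 - 3*L (K(L) = -5 + (-4*L + L) = -5 - 3*L)
-92*(K(O(5)) + 47) = -92*((-5 - (-24)*5) + 47) = -92*((-5 - 3*(-40)) + 47) = -92*((-5 + 120) + 47) = -92*(115 + 47) = -92*162 = -14904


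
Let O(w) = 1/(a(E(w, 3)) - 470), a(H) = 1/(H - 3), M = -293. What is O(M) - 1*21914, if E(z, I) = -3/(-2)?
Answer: -30942571/1412 ≈ -21914.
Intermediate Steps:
E(z, I) = 3/2 (E(z, I) = -3*(-½) = 3/2)
a(H) = 1/(-3 + H)
O(w) = -3/1412 (O(w) = 1/(1/(-3 + 3/2) - 470) = 1/(1/(-3/2) - 470) = 1/(-⅔ - 470) = 1/(-1412/3) = -3/1412)
O(M) - 1*21914 = -3/1412 - 1*21914 = -3/1412 - 21914 = -30942571/1412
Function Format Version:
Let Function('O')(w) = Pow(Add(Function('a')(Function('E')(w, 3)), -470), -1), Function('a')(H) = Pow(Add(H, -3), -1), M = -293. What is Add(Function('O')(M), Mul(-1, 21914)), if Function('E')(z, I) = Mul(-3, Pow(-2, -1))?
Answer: Rational(-30942571, 1412) ≈ -21914.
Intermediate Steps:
Function('E')(z, I) = Rational(3, 2) (Function('E')(z, I) = Mul(-3, Rational(-1, 2)) = Rational(3, 2))
Function('a')(H) = Pow(Add(-3, H), -1)
Function('O')(w) = Rational(-3, 1412) (Function('O')(w) = Pow(Add(Pow(Add(-3, Rational(3, 2)), -1), -470), -1) = Pow(Add(Pow(Rational(-3, 2), -1), -470), -1) = Pow(Add(Rational(-2, 3), -470), -1) = Pow(Rational(-1412, 3), -1) = Rational(-3, 1412))
Add(Function('O')(M), Mul(-1, 21914)) = Add(Rational(-3, 1412), Mul(-1, 21914)) = Add(Rational(-3, 1412), -21914) = Rational(-30942571, 1412)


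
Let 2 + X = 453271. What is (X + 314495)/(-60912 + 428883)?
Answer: 767764/367971 ≈ 2.0865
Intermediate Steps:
X = 453269 (X = -2 + 453271 = 453269)
(X + 314495)/(-60912 + 428883) = (453269 + 314495)/(-60912 + 428883) = 767764/367971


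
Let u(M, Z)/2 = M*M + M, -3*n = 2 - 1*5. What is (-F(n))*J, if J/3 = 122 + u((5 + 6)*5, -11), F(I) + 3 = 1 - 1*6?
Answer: 150768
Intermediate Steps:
n = 1 (n = -(2 - 1*5)/3 = -(2 - 5)/3 = -⅓*(-3) = 1)
F(I) = -8 (F(I) = -3 + (1 - 1*6) = -3 + (1 - 6) = -3 - 5 = -8)
u(M, Z) = 2*M + 2*M² (u(M, Z) = 2*(M*M + M) = 2*(M² + M) = 2*(M + M²) = 2*M + 2*M²)
J = 18846 (J = 3*(122 + 2*((5 + 6)*5)*(1 + (5 + 6)*5)) = 3*(122 + 2*(11*5)*(1 + 11*5)) = 3*(122 + 2*55*(1 + 55)) = 3*(122 + 2*55*56) = 3*(122 + 6160) = 3*6282 = 18846)
(-F(n))*J = -1*(-8)*18846 = 8*18846 = 150768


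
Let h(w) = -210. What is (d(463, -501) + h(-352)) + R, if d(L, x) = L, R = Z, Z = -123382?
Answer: -123129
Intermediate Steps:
R = -123382
(d(463, -501) + h(-352)) + R = (463 - 210) - 123382 = 253 - 123382 = -123129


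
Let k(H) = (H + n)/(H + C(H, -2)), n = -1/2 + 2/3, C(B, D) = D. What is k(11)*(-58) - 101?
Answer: -4670/27 ≈ -172.96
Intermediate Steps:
n = ⅙ (n = -1*½ + 2*(⅓) = -½ + ⅔ = ⅙ ≈ 0.16667)
k(H) = (⅙ + H)/(-2 + H) (k(H) = (H + ⅙)/(H - 2) = (⅙ + H)/(-2 + H))
k(11)*(-58) - 101 = ((⅙ + 11)/(-2 + 11))*(-58) - 101 = ((67/6)/9)*(-58) - 101 = ((⅑)*(67/6))*(-58) - 101 = (67/54)*(-58) - 101 = -1943/27 - 101 = -4670/27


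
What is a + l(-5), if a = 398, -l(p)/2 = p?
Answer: 408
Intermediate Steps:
l(p) = -2*p
a + l(-5) = 398 - 2*(-5) = 398 + 10 = 408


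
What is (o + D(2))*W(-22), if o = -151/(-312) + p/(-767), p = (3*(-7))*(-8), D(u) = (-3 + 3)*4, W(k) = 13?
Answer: 4877/1416 ≈ 3.4442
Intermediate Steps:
D(u) = 0 (D(u) = 0*4 = 0)
p = 168 (p = -21*(-8) = 168)
o = 4877/18408 (o = -151/(-312) + 168/(-767) = -151*(-1/312) + 168*(-1/767) = 151/312 - 168/767 = 4877/18408 ≈ 0.26494)
(o + D(2))*W(-22) = (4877/18408 + 0)*13 = (4877/18408)*13 = 4877/1416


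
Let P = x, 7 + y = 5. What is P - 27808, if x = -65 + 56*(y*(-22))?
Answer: -25409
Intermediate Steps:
y = -2 (y = -7 + 5 = -2)
x = 2399 (x = -65 + 56*(-2*(-22)) = -65 + 56*44 = -65 + 2464 = 2399)
P = 2399
P - 27808 = 2399 - 27808 = -25409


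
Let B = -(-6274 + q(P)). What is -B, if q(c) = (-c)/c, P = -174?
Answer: -6275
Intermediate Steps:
q(c) = -1
B = 6275 (B = -(-6274 - 1) = -1*(-6275) = 6275)
-B = -1*6275 = -6275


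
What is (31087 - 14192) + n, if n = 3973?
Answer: 20868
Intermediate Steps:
(31087 - 14192) + n = (31087 - 14192) + 3973 = 16895 + 3973 = 20868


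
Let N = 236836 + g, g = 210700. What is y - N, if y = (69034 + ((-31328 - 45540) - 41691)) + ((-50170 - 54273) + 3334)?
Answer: -598170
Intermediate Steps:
y = -150634 (y = (69034 + (-76868 - 41691)) + (-104443 + 3334) = (69034 - 118559) - 101109 = -49525 - 101109 = -150634)
N = 447536 (N = 236836 + 210700 = 447536)
y - N = -150634 - 1*447536 = -150634 - 447536 = -598170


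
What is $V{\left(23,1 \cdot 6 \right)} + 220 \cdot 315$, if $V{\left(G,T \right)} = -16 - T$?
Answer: $69278$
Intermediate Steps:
$V{\left(23,1 \cdot 6 \right)} + 220 \cdot 315 = \left(-16 - 1 \cdot 6\right) + 220 \cdot 315 = \left(-16 - 6\right) + 69300 = -22 + 69300 = 69278$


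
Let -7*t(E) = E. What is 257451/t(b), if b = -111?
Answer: 600719/37 ≈ 16236.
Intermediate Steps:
t(E) = -E/7
257451/t(b) = 257451/((-⅐*(-111))) = 257451/(111/7) = 257451*(7/111) = 600719/37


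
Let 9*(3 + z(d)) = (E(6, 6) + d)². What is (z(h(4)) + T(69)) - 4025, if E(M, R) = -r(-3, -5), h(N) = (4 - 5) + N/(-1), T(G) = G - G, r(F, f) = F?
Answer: -36248/9 ≈ -4027.6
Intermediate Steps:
T(G) = 0
h(N) = -1 - N (h(N) = -1 + N*(-1) = -1 - N)
E(M, R) = 3 (E(M, R) = -1*(-3) = 3)
z(d) = -3 + (3 + d)²/9
(z(h(4)) + T(69)) - 4025 = ((-3 + (3 + (-1 - 1*4))²/9) + 0) - 4025 = ((-3 + (3 + (-1 - 4))²/9) + 0) - 4025 = ((-3 + (3 - 5)²/9) + 0) - 4025 = ((-3 + (⅑)*(-2)²) + 0) - 4025 = ((-3 + (⅑)*4) + 0) - 4025 = ((-3 + 4/9) + 0) - 4025 = (-23/9 + 0) - 4025 = -23/9 - 4025 = -36248/9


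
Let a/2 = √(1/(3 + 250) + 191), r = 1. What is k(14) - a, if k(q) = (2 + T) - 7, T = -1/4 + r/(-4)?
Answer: -11/2 - 4*√3056493/253 ≈ -33.141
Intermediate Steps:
T = -½ (T = -1/4 + 1/(-4) = -1*¼ + 1*(-¼) = -¼ - ¼ = -½ ≈ -0.50000)
a = 4*√3056493/253 (a = 2*√(1/(3 + 250) + 191) = 2*√(1/253 + 191) = 2*√(48324/253) = 2*(2*√3056493/253) = 4*√3056493/253 ≈ 27.641)
k(q) = -11/2 (k(q) = (2 - ½) - 7 = 3/2 - 7 = -11/2)
k(14) - a = -11/2 - 4*√3056493/253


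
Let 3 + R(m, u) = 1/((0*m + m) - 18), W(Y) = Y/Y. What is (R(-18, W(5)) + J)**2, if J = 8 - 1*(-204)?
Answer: 56595529/1296 ≈ 43669.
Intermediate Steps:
W(Y) = 1
J = 212 (J = 8 + 204 = 212)
R(m, u) = -3 + 1/(-18 + m) (R(m, u) = -3 + 1/((0*m + m) - 18) = -3 + 1/((0 + m) - 18) = -3 + 1/(m - 18) = -3 + 1/(-18 + m))
(R(-18, W(5)) + J)**2 = ((55 - 3*(-18))/(-18 - 18) + 212)**2 = ((55 + 54)/(-36) + 212)**2 = (-1/36*109 + 212)**2 = (-109/36 + 212)**2 = (7523/36)**2 = 56595529/1296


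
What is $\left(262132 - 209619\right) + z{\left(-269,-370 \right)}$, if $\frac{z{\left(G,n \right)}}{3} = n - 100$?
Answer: $51103$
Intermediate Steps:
$z{\left(G,n \right)} = -300 + 3 n$ ($z{\left(G,n \right)} = 3 \left(n - 100\right) = 3 \left(-100 + n\right) = -300 + 3 n$)
$\left(262132 - 209619\right) + z{\left(-269,-370 \right)} = \left(262132 - 209619\right) + \left(-300 + 3 \left(-370\right)\right) = 52513 - 1410 = 51103$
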